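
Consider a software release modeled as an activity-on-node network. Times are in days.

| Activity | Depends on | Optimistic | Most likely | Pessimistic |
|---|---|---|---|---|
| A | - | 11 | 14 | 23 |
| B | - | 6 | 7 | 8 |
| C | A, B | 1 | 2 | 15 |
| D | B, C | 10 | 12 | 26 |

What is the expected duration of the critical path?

33 days

te_A = (11 + 4·14 + 23)/6 = 90/6 = 15
te_B = (6 + 4·7 + 8)/6 = 42/6 = 7
te_C = (1 + 4·2 + 15)/6 = 24/6 = 4
te_D = (10 + 4·12 + 26)/6 = 84/6 = 14

Forward pass:
ES_A = 0; EF_A = 15
ES_B = 0; EF_B = 7
ES_C = max(EF_A=15, EF_B=7) = 15; EF_C = 15+4 = 19
ES_D = max(EF_B=7, EF_C=19) = 19; EF_D = 19+14 = 33
Expected project duration μ = 33 days. Critical path: A → C → D.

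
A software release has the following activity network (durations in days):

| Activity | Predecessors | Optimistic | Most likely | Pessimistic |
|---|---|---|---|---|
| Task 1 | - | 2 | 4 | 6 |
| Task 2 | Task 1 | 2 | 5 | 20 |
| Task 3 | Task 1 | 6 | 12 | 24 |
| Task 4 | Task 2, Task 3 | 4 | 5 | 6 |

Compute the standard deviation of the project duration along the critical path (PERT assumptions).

te_Task 1 = (2 + 4·4 + 6)/6 = 24/6 = 4; σ²_Task 1 = ((6−2)/6)² = 0.444
te_Task 2 = (2 + 4·5 + 20)/6 = 42/6 = 7; σ²_Task 2 = ((20−2)/6)² = 9.000
te_Task 3 = (6 + 4·12 + 24)/6 = 78/6 = 13; σ²_Task 3 = ((24−6)/6)² = 9.000
te_Task 4 = (4 + 4·5 + 6)/6 = 30/6 = 5; σ²_Task 4 = ((6−4)/6)² = 0.111

Forward pass:
ES_Task 1 = 0; EF_Task 1 = 4
ES_Task 2 = 4; EF_Task 2 = 4+7 = 11
ES_Task 3 = 4; EF_Task 3 = 4+13 = 17
ES_Task 4 = max(EF_Task 2=11, EF_Task 3=17) = 17; EF_Task 4 = 17+5 = 22
Expected project duration μ = 22 days. Critical path: Task 1 → Task 3 → Task 4.

Variance along critical path = 0.444 + 9.000 + 0.111 = 9.556
σ = √9.556 = 3.091 days

3.09 days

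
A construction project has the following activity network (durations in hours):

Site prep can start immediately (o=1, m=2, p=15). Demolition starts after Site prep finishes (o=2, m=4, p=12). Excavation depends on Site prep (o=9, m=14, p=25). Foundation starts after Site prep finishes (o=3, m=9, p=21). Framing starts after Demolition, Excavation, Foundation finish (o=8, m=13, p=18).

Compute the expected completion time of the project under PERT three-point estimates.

32 hours

te_Site prep = (1 + 4·2 + 15)/6 = 24/6 = 4
te_Demolition = (2 + 4·4 + 12)/6 = 30/6 = 5
te_Excavation = (9 + 4·14 + 25)/6 = 90/6 = 15
te_Foundation = (3 + 4·9 + 21)/6 = 60/6 = 10
te_Framing = (8 + 4·13 + 18)/6 = 78/6 = 13

Forward pass:
ES_Site prep = 0; EF_Site prep = 4
ES_Demolition = 4; EF_Demolition = 4+5 = 9
ES_Excavation = 4; EF_Excavation = 4+15 = 19
ES_Foundation = 4; EF_Foundation = 4+10 = 14
ES_Framing = max(EF_Demolition=9, EF_Excavation=19, EF_Foundation=14) = 19; EF_Framing = 19+13 = 32
Expected project duration μ = 32 hours. Critical path: Site prep → Excavation → Framing.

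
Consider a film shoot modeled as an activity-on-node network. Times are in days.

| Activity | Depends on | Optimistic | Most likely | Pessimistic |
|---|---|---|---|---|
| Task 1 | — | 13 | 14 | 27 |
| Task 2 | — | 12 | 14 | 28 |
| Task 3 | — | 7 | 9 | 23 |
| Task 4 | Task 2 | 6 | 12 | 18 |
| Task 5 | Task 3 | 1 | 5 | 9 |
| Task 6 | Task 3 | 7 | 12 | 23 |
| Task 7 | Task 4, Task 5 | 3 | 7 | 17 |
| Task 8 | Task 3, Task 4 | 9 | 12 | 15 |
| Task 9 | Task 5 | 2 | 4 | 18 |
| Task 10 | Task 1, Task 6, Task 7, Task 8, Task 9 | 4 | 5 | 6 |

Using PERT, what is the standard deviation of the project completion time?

3.50 days

te_Task 1 = (13 + 4·14 + 27)/6 = 96/6 = 16; σ²_Task 1 = ((27−13)/6)² = 5.444
te_Task 2 = (12 + 4·14 + 28)/6 = 96/6 = 16; σ²_Task 2 = ((28−12)/6)² = 7.111
te_Task 3 = (7 + 4·9 + 23)/6 = 66/6 = 11; σ²_Task 3 = ((23−7)/6)² = 7.111
te_Task 4 = (6 + 4·12 + 18)/6 = 72/6 = 12; σ²_Task 4 = ((18−6)/6)² = 4.000
te_Task 5 = (1 + 4·5 + 9)/6 = 30/6 = 5; σ²_Task 5 = ((9−1)/6)² = 1.778
te_Task 6 = (7 + 4·12 + 23)/6 = 78/6 = 13; σ²_Task 6 = ((23−7)/6)² = 7.111
te_Task 7 = (3 + 4·7 + 17)/6 = 48/6 = 8; σ²_Task 7 = ((17−3)/6)² = 5.444
te_Task 8 = (9 + 4·12 + 15)/6 = 72/6 = 12; σ²_Task 8 = ((15−9)/6)² = 1.000
te_Task 9 = (2 + 4·4 + 18)/6 = 36/6 = 6; σ²_Task 9 = ((18−2)/6)² = 7.111
te_Task 10 = (4 + 4·5 + 6)/6 = 30/6 = 5; σ²_Task 10 = ((6−4)/6)² = 0.111

Forward pass:
ES_Task 1 = 0; EF_Task 1 = 16
ES_Task 2 = 0; EF_Task 2 = 16
ES_Task 3 = 0; EF_Task 3 = 11
ES_Task 4 = 16; EF_Task 4 = 16+12 = 28
ES_Task 5 = 11; EF_Task 5 = 11+5 = 16
ES_Task 6 = 11; EF_Task 6 = 11+13 = 24
ES_Task 7 = max(EF_Task 4=28, EF_Task 5=16) = 28; EF_Task 7 = 28+8 = 36
ES_Task 8 = max(EF_Task 3=11, EF_Task 4=28) = 28; EF_Task 8 = 28+12 = 40
ES_Task 9 = 16; EF_Task 9 = 16+6 = 22
ES_Task 10 = max(EF_Task 1=16, EF_Task 6=24, EF_Task 7=36, EF_Task 8=40, EF_Task 9=22) = 40; EF_Task 10 = 40+5 = 45
Expected project duration μ = 45 days. Critical path: Task 2 → Task 4 → Task 8 → Task 10.

Variance along critical path = 7.111 + 4.000 + 1.000 + 0.111 = 12.222
σ = √12.222 = 3.496 days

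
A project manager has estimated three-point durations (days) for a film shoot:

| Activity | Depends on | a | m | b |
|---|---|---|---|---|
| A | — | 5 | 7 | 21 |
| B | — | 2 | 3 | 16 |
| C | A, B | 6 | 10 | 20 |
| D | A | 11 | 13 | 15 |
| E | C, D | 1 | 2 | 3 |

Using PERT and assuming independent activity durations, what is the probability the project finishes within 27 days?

0.861

te_A = (5 + 4·7 + 21)/6 = 54/6 = 9; σ²_A = ((21−5)/6)² = 7.111
te_B = (2 + 4·3 + 16)/6 = 30/6 = 5; σ²_B = ((16−2)/6)² = 5.444
te_C = (6 + 4·10 + 20)/6 = 66/6 = 11; σ²_C = ((20−6)/6)² = 5.444
te_D = (11 + 4·13 + 15)/6 = 78/6 = 13; σ²_D = ((15−11)/6)² = 0.444
te_E = (1 + 4·2 + 3)/6 = 12/6 = 2; σ²_E = ((3−1)/6)² = 0.111

Forward pass:
ES_A = 0; EF_A = 9
ES_B = 0; EF_B = 5
ES_C = max(EF_A=9, EF_B=5) = 9; EF_C = 9+11 = 20
ES_D = 9; EF_D = 9+13 = 22
ES_E = max(EF_C=20, EF_D=22) = 22; EF_E = 22+2 = 24
Expected project duration μ = 24 days. Critical path: A → D → E.

Variance along critical path = 7.111 + 0.444 + 0.111 = 7.667; σ = √7.667 = 2.769 days.
Z = (27 − 24) / 2.769 = 1.083
P(T ≤ 27) = Φ(1.083) ≈ 0.861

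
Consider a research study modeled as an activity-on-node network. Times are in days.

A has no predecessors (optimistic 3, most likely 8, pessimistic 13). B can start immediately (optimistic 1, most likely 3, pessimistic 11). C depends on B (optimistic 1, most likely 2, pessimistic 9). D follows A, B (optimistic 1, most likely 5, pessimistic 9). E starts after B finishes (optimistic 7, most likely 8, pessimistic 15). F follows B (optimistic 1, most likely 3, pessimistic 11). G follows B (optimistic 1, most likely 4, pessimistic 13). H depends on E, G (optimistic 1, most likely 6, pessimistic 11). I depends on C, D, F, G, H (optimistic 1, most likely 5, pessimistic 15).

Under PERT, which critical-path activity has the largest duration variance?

I

te_A = (3 + 4·8 + 13)/6 = 48/6 = 8; σ²_A = ((13−3)/6)² = 2.778
te_B = (1 + 4·3 + 11)/6 = 24/6 = 4; σ²_B = ((11−1)/6)² = 2.778
te_C = (1 + 4·2 + 9)/6 = 18/6 = 3; σ²_C = ((9−1)/6)² = 1.778
te_D = (1 + 4·5 + 9)/6 = 30/6 = 5; σ²_D = ((9−1)/6)² = 1.778
te_E = (7 + 4·8 + 15)/6 = 54/6 = 9; σ²_E = ((15−7)/6)² = 1.778
te_F = (1 + 4·3 + 11)/6 = 24/6 = 4; σ²_F = ((11−1)/6)² = 2.778
te_G = (1 + 4·4 + 13)/6 = 30/6 = 5; σ²_G = ((13−1)/6)² = 4.000
te_H = (1 + 4·6 + 11)/6 = 36/6 = 6; σ²_H = ((11−1)/6)² = 2.778
te_I = (1 + 4·5 + 15)/6 = 36/6 = 6; σ²_I = ((15−1)/6)² = 5.444

Forward pass:
ES_A = 0; EF_A = 8
ES_B = 0; EF_B = 4
ES_C = 4; EF_C = 4+3 = 7
ES_D = max(EF_A=8, EF_B=4) = 8; EF_D = 8+5 = 13
ES_E = 4; EF_E = 4+9 = 13
ES_F = 4; EF_F = 4+4 = 8
ES_G = 4; EF_G = 4+5 = 9
ES_H = max(EF_E=13, EF_G=9) = 13; EF_H = 13+6 = 19
ES_I = max(EF_C=7, EF_D=13, EF_F=8, EF_G=9, EF_H=19) = 19; EF_I = 19+6 = 25
Expected project duration μ = 25 days. Critical path: B → E → H → I.

Variances on critical path: σ²_B=2.778, σ²_E=1.778, σ²_H=2.778, σ²_I=5.444.
Largest is σ²_I = 5.444.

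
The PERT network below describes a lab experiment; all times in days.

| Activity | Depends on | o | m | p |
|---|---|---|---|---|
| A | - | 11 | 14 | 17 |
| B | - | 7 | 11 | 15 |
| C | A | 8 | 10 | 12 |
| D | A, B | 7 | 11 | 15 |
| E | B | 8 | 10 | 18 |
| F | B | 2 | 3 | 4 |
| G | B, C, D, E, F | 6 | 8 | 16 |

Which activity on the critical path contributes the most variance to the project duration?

G

te_A = (11 + 4·14 + 17)/6 = 84/6 = 14; σ²_A = ((17−11)/6)² = 1.000
te_B = (7 + 4·11 + 15)/6 = 66/6 = 11; σ²_B = ((15−7)/6)² = 1.778
te_C = (8 + 4·10 + 12)/6 = 60/6 = 10; σ²_C = ((12−8)/6)² = 0.444
te_D = (7 + 4·11 + 15)/6 = 66/6 = 11; σ²_D = ((15−7)/6)² = 1.778
te_E = (8 + 4·10 + 18)/6 = 66/6 = 11; σ²_E = ((18−8)/6)² = 2.778
te_F = (2 + 4·3 + 4)/6 = 18/6 = 3; σ²_F = ((4−2)/6)² = 0.111
te_G = (6 + 4·8 + 16)/6 = 54/6 = 9; σ²_G = ((16−6)/6)² = 2.778

Forward pass:
ES_A = 0; EF_A = 14
ES_B = 0; EF_B = 11
ES_C = 14; EF_C = 14+10 = 24
ES_D = max(EF_A=14, EF_B=11) = 14; EF_D = 14+11 = 25
ES_E = 11; EF_E = 11+11 = 22
ES_F = 11; EF_F = 11+3 = 14
ES_G = max(EF_B=11, EF_C=24, EF_D=25, EF_E=22, EF_F=14) = 25; EF_G = 25+9 = 34
Expected project duration μ = 34 days. Critical path: A → D → G.

Variances on critical path: σ²_A=1.000, σ²_D=1.778, σ²_G=2.778.
Largest is σ²_G = 2.778.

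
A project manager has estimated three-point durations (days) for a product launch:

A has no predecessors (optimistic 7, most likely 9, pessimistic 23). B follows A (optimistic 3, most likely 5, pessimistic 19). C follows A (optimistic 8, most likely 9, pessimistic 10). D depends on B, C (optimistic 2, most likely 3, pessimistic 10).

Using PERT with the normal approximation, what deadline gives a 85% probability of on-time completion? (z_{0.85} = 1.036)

te_A = (7 + 4·9 + 23)/6 = 66/6 = 11; σ²_A = ((23−7)/6)² = 7.111
te_B = (3 + 4·5 + 19)/6 = 42/6 = 7; σ²_B = ((19−3)/6)² = 7.111
te_C = (8 + 4·9 + 10)/6 = 54/6 = 9; σ²_C = ((10−8)/6)² = 0.111
te_D = (2 + 4·3 + 10)/6 = 24/6 = 4; σ²_D = ((10−2)/6)² = 1.778

Forward pass:
ES_A = 0; EF_A = 11
ES_B = 11; EF_B = 11+7 = 18
ES_C = 11; EF_C = 11+9 = 20
ES_D = max(EF_B=18, EF_C=20) = 20; EF_D = 20+4 = 24
Expected project duration μ = 24 days. Critical path: A → C → D.

Variance along critical path = 7.111 + 0.111 + 1.778 = 9.000; σ = 3.000 days.
D = μ + z·σ = 24 + 1.036·3.000 = 27.1 days

27.1 days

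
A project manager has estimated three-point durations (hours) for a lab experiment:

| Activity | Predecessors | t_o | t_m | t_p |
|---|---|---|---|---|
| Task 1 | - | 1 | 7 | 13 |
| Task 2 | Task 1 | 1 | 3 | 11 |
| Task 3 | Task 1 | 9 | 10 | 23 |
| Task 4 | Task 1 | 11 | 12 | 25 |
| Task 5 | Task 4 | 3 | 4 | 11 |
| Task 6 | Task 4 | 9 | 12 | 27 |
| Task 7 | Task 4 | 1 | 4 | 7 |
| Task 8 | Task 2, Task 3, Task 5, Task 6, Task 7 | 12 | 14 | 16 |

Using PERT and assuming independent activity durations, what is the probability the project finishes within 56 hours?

0.946

te_Task 1 = (1 + 4·7 + 13)/6 = 42/6 = 7; σ²_Task 1 = ((13−1)/6)² = 4.000
te_Task 2 = (1 + 4·3 + 11)/6 = 24/6 = 4; σ²_Task 2 = ((11−1)/6)² = 2.778
te_Task 3 = (9 + 4·10 + 23)/6 = 72/6 = 12; σ²_Task 3 = ((23−9)/6)² = 5.444
te_Task 4 = (11 + 4·12 + 25)/6 = 84/6 = 14; σ²_Task 4 = ((25−11)/6)² = 5.444
te_Task 5 = (3 + 4·4 + 11)/6 = 30/6 = 5; σ²_Task 5 = ((11−3)/6)² = 1.778
te_Task 6 = (9 + 4·12 + 27)/6 = 84/6 = 14; σ²_Task 6 = ((27−9)/6)² = 9.000
te_Task 7 = (1 + 4·4 + 7)/6 = 24/6 = 4; σ²_Task 7 = ((7−1)/6)² = 1.000
te_Task 8 = (12 + 4·14 + 16)/6 = 84/6 = 14; σ²_Task 8 = ((16−12)/6)² = 0.444

Forward pass:
ES_Task 1 = 0; EF_Task 1 = 7
ES_Task 2 = 7; EF_Task 2 = 7+4 = 11
ES_Task 3 = 7; EF_Task 3 = 7+12 = 19
ES_Task 4 = 7; EF_Task 4 = 7+14 = 21
ES_Task 5 = 21; EF_Task 5 = 21+5 = 26
ES_Task 6 = 21; EF_Task 6 = 21+14 = 35
ES_Task 7 = 21; EF_Task 7 = 21+4 = 25
ES_Task 8 = max(EF_Task 2=11, EF_Task 3=19, EF_Task 5=26, EF_Task 6=35, EF_Task 7=25) = 35; EF_Task 8 = 35+14 = 49
Expected project duration μ = 49 hours. Critical path: Task 1 → Task 4 → Task 6 → Task 8.

Variance along critical path = 4.000 + 5.444 + 9.000 + 0.444 = 18.889; σ = √18.889 = 4.346 hours.
Z = (56 − 49) / 4.346 = 1.611
P(T ≤ 56) = Φ(1.611) ≈ 0.946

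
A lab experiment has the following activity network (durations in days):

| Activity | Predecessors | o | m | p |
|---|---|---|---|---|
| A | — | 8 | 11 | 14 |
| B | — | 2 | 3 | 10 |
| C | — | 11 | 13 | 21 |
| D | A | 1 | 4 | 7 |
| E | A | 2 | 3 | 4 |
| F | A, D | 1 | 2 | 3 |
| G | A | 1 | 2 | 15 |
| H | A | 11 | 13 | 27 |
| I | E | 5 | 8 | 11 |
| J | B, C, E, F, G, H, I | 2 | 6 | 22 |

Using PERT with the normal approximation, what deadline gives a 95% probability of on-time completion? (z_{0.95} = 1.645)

te_A = (8 + 4·11 + 14)/6 = 66/6 = 11; σ²_A = ((14−8)/6)² = 1.000
te_B = (2 + 4·3 + 10)/6 = 24/6 = 4; σ²_B = ((10−2)/6)² = 1.778
te_C = (11 + 4·13 + 21)/6 = 84/6 = 14; σ²_C = ((21−11)/6)² = 2.778
te_D = (1 + 4·4 + 7)/6 = 24/6 = 4; σ²_D = ((7−1)/6)² = 1.000
te_E = (2 + 4·3 + 4)/6 = 18/6 = 3; σ²_E = ((4−2)/6)² = 0.111
te_F = (1 + 4·2 + 3)/6 = 12/6 = 2; σ²_F = ((3−1)/6)² = 0.111
te_G = (1 + 4·2 + 15)/6 = 24/6 = 4; σ²_G = ((15−1)/6)² = 5.444
te_H = (11 + 4·13 + 27)/6 = 90/6 = 15; σ²_H = ((27−11)/6)² = 7.111
te_I = (5 + 4·8 + 11)/6 = 48/6 = 8; σ²_I = ((11−5)/6)² = 1.000
te_J = (2 + 4·6 + 22)/6 = 48/6 = 8; σ²_J = ((22−2)/6)² = 11.111

Forward pass:
ES_A = 0; EF_A = 11
ES_B = 0; EF_B = 4
ES_C = 0; EF_C = 14
ES_D = 11; EF_D = 11+4 = 15
ES_E = 11; EF_E = 11+3 = 14
ES_F = max(EF_A=11, EF_D=15) = 15; EF_F = 15+2 = 17
ES_G = 11; EF_G = 11+4 = 15
ES_H = 11; EF_H = 11+15 = 26
ES_I = 14; EF_I = 14+8 = 22
ES_J = max(EF_B=4, EF_C=14, EF_E=14, EF_F=17, EF_G=15, EF_H=26, EF_I=22) = 26; EF_J = 26+8 = 34
Expected project duration μ = 34 days. Critical path: A → H → J.

Variance along critical path = 1.000 + 7.111 + 11.111 = 19.222; σ = 4.384 days.
D = μ + z·σ = 34 + 1.645·4.384 = 41.2 days

41.2 days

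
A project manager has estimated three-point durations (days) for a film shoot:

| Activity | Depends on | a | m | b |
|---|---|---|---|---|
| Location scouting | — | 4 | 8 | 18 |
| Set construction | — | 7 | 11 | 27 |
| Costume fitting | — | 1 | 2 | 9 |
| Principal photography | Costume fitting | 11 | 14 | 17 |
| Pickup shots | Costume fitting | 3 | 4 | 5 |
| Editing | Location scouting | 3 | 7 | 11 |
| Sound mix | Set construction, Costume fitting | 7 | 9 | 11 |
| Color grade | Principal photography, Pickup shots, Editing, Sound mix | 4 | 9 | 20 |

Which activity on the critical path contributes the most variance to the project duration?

te_Location scouting = (4 + 4·8 + 18)/6 = 54/6 = 9; σ²_Location scouting = ((18−4)/6)² = 5.444
te_Set construction = (7 + 4·11 + 27)/6 = 78/6 = 13; σ²_Set construction = ((27−7)/6)² = 11.111
te_Costume fitting = (1 + 4·2 + 9)/6 = 18/6 = 3; σ²_Costume fitting = ((9−1)/6)² = 1.778
te_Principal photography = (11 + 4·14 + 17)/6 = 84/6 = 14; σ²_Principal photography = ((17−11)/6)² = 1.000
te_Pickup shots = (3 + 4·4 + 5)/6 = 24/6 = 4; σ²_Pickup shots = ((5−3)/6)² = 0.111
te_Editing = (3 + 4·7 + 11)/6 = 42/6 = 7; σ²_Editing = ((11−3)/6)² = 1.778
te_Sound mix = (7 + 4·9 + 11)/6 = 54/6 = 9; σ²_Sound mix = ((11−7)/6)² = 0.444
te_Color grade = (4 + 4·9 + 20)/6 = 60/6 = 10; σ²_Color grade = ((20−4)/6)² = 7.111

Forward pass:
ES_Location scouting = 0; EF_Location scouting = 9
ES_Set construction = 0; EF_Set construction = 13
ES_Costume fitting = 0; EF_Costume fitting = 3
ES_Principal photography = 3; EF_Principal photography = 3+14 = 17
ES_Pickup shots = 3; EF_Pickup shots = 3+4 = 7
ES_Editing = 9; EF_Editing = 9+7 = 16
ES_Sound mix = max(EF_Set construction=13, EF_Costume fitting=3) = 13; EF_Sound mix = 13+9 = 22
ES_Color grade = max(EF_Principal photography=17, EF_Pickup shots=7, EF_Editing=16, EF_Sound mix=22) = 22; EF_Color grade = 22+10 = 32
Expected project duration μ = 32 days. Critical path: Set construction → Sound mix → Color grade.

Variances on critical path: σ²_Set construction=11.111, σ²_Sound mix=0.444, σ²_Color grade=7.111.
Largest is σ²_Set construction = 11.111.

Set construction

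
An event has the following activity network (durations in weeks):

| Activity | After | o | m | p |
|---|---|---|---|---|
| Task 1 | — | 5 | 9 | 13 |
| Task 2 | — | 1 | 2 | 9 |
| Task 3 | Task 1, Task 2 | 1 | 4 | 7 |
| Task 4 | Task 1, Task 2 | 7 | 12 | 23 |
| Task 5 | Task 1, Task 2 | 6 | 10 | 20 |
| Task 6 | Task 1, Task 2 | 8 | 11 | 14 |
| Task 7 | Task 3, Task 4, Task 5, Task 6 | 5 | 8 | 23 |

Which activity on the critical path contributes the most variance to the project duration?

te_Task 1 = (5 + 4·9 + 13)/6 = 54/6 = 9; σ²_Task 1 = ((13−5)/6)² = 1.778
te_Task 2 = (1 + 4·2 + 9)/6 = 18/6 = 3; σ²_Task 2 = ((9−1)/6)² = 1.778
te_Task 3 = (1 + 4·4 + 7)/6 = 24/6 = 4; σ²_Task 3 = ((7−1)/6)² = 1.000
te_Task 4 = (7 + 4·12 + 23)/6 = 78/6 = 13; σ²_Task 4 = ((23−7)/6)² = 7.111
te_Task 5 = (6 + 4·10 + 20)/6 = 66/6 = 11; σ²_Task 5 = ((20−6)/6)² = 5.444
te_Task 6 = (8 + 4·11 + 14)/6 = 66/6 = 11; σ²_Task 6 = ((14−8)/6)² = 1.000
te_Task 7 = (5 + 4·8 + 23)/6 = 60/6 = 10; σ²_Task 7 = ((23−5)/6)² = 9.000

Forward pass:
ES_Task 1 = 0; EF_Task 1 = 9
ES_Task 2 = 0; EF_Task 2 = 3
ES_Task 3 = max(EF_Task 1=9, EF_Task 2=3) = 9; EF_Task 3 = 9+4 = 13
ES_Task 4 = max(EF_Task 1=9, EF_Task 2=3) = 9; EF_Task 4 = 9+13 = 22
ES_Task 5 = max(EF_Task 1=9, EF_Task 2=3) = 9; EF_Task 5 = 9+11 = 20
ES_Task 6 = max(EF_Task 1=9, EF_Task 2=3) = 9; EF_Task 6 = 9+11 = 20
ES_Task 7 = max(EF_Task 3=13, EF_Task 4=22, EF_Task 5=20, EF_Task 6=20) = 22; EF_Task 7 = 22+10 = 32
Expected project duration μ = 32 weeks. Critical path: Task 1 → Task 4 → Task 7.

Variances on critical path: σ²_Task 1=1.778, σ²_Task 4=7.111, σ²_Task 7=9.000.
Largest is σ²_Task 7 = 9.000.

Task 7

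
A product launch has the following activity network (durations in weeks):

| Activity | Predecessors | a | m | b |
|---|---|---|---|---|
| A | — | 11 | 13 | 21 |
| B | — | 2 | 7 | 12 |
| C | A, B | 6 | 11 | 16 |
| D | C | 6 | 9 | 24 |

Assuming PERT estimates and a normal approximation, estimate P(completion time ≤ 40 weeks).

0.853

te_A = (11 + 4·13 + 21)/6 = 84/6 = 14; σ²_A = ((21−11)/6)² = 2.778
te_B = (2 + 4·7 + 12)/6 = 42/6 = 7; σ²_B = ((12−2)/6)² = 2.778
te_C = (6 + 4·11 + 16)/6 = 66/6 = 11; σ²_C = ((16−6)/6)² = 2.778
te_D = (6 + 4·9 + 24)/6 = 66/6 = 11; σ²_D = ((24−6)/6)² = 9.000

Forward pass:
ES_A = 0; EF_A = 14
ES_B = 0; EF_B = 7
ES_C = max(EF_A=14, EF_B=7) = 14; EF_C = 14+11 = 25
ES_D = 25; EF_D = 25+11 = 36
Expected project duration μ = 36 weeks. Critical path: A → C → D.

Variance along critical path = 2.778 + 2.778 + 9.000 = 14.556; σ = √14.556 = 3.815 weeks.
Z = (40 − 36) / 3.815 = 1.048
P(T ≤ 40) = Φ(1.048) ≈ 0.853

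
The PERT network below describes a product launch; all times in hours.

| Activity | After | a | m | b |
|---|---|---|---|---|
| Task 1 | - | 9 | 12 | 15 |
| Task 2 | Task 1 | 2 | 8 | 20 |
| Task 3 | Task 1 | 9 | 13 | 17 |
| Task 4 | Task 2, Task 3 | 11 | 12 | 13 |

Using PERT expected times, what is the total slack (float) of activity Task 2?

te_Task 1 = (9 + 4·12 + 15)/6 = 72/6 = 12
te_Task 2 = (2 + 4·8 + 20)/6 = 54/6 = 9
te_Task 3 = (9 + 4·13 + 17)/6 = 78/6 = 13
te_Task 4 = (11 + 4·12 + 13)/6 = 72/6 = 12

Forward pass:
ES_Task 1 = 0; EF_Task 1 = 12
ES_Task 2 = 12; EF_Task 2 = 12+9 = 21
ES_Task 3 = 12; EF_Task 3 = 12+13 = 25
ES_Task 4 = max(EF_Task 2=21, EF_Task 3=25) = 25; EF_Task 4 = 25+12 = 37
Expected project duration μ = 37 hours. Critical path: Task 1 → Task 3 → Task 4.

Backward pass:
LF_Task 4 = 37; LS_Task 4 = 37−12 = 25
LF_Task 3 = LS_Task 4 = 25; LS_Task 3 = 25−13 = 12
LF_Task 2 = LS_Task 4 = 25; LS_Task 2 = 25−9 = 16
LF_Task 1 = min(LS_Task 2=16, LS_Task 3=12) = 12; LS_Task 1 = 12−12 = 0
Slack_Task 2 = LS_Task 2 − ES_Task 2 = 16 − 12 = 4

4 hours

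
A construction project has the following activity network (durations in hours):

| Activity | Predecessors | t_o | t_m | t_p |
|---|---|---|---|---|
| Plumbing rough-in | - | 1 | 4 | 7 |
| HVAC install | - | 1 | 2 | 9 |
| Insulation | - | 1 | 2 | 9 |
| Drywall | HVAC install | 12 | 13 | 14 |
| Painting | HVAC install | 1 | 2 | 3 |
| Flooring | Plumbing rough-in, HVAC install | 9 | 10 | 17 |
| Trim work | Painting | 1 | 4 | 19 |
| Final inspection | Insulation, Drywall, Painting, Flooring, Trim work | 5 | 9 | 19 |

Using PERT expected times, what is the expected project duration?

te_Plumbing rough-in = (1 + 4·4 + 7)/6 = 24/6 = 4
te_HVAC install = (1 + 4·2 + 9)/6 = 18/6 = 3
te_Insulation = (1 + 4·2 + 9)/6 = 18/6 = 3
te_Drywall = (12 + 4·13 + 14)/6 = 78/6 = 13
te_Painting = (1 + 4·2 + 3)/6 = 12/6 = 2
te_Flooring = (9 + 4·10 + 17)/6 = 66/6 = 11
te_Trim work = (1 + 4·4 + 19)/6 = 36/6 = 6
te_Final inspection = (5 + 4·9 + 19)/6 = 60/6 = 10

Forward pass:
ES_Plumbing rough-in = 0; EF_Plumbing rough-in = 4
ES_HVAC install = 0; EF_HVAC install = 3
ES_Insulation = 0; EF_Insulation = 3
ES_Drywall = 3; EF_Drywall = 3+13 = 16
ES_Painting = 3; EF_Painting = 3+2 = 5
ES_Flooring = max(EF_Plumbing rough-in=4, EF_HVAC install=3) = 4; EF_Flooring = 4+11 = 15
ES_Trim work = 5; EF_Trim work = 5+6 = 11
ES_Final inspection = max(EF_Insulation=3, EF_Drywall=16, EF_Painting=5, EF_Flooring=15, EF_Trim work=11) = 16; EF_Final inspection = 16+10 = 26
Expected project duration μ = 26 hours. Critical path: HVAC install → Drywall → Final inspection.

26 hours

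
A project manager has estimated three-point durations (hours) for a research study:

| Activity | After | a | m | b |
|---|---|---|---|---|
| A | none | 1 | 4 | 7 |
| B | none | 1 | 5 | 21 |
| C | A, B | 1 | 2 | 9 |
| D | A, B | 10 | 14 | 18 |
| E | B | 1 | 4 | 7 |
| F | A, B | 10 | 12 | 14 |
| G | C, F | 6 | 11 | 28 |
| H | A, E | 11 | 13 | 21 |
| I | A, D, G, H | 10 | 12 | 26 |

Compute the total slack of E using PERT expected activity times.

te_A = (1 + 4·4 + 7)/6 = 24/6 = 4
te_B = (1 + 4·5 + 21)/6 = 42/6 = 7
te_C = (1 + 4·2 + 9)/6 = 18/6 = 3
te_D = (10 + 4·14 + 18)/6 = 84/6 = 14
te_E = (1 + 4·4 + 7)/6 = 24/6 = 4
te_F = (10 + 4·12 + 14)/6 = 72/6 = 12
te_G = (6 + 4·11 + 28)/6 = 78/6 = 13
te_H = (11 + 4·13 + 21)/6 = 84/6 = 14
te_I = (10 + 4·12 + 26)/6 = 84/6 = 14

Forward pass:
ES_A = 0; EF_A = 4
ES_B = 0; EF_B = 7
ES_C = max(EF_A=4, EF_B=7) = 7; EF_C = 7+3 = 10
ES_D = max(EF_A=4, EF_B=7) = 7; EF_D = 7+14 = 21
ES_E = 7; EF_E = 7+4 = 11
ES_F = max(EF_A=4, EF_B=7) = 7; EF_F = 7+12 = 19
ES_G = max(EF_C=10, EF_F=19) = 19; EF_G = 19+13 = 32
ES_H = max(EF_A=4, EF_E=11) = 11; EF_H = 11+14 = 25
ES_I = max(EF_A=4, EF_D=21, EF_G=32, EF_H=25) = 32; EF_I = 32+14 = 46
Expected project duration μ = 46 hours. Critical path: B → F → G → I.

Backward pass:
LF_I = 46; LS_I = 46−14 = 32
LF_H = LS_I = 32; LS_H = 32−14 = 18
LF_G = LS_I = 32; LS_G = 32−13 = 19
LF_F = LS_G = 19; LS_F = 19−12 = 7
LF_E = LS_H = 18; LS_E = 18−4 = 14
LF_D = LS_I = 32; LS_D = 32−14 = 18
LF_C = LS_G = 19; LS_C = 19−3 = 16
LF_B = min(LS_C=16, LS_D=18, LS_E=14, LS_F=7) = 7; LS_B = 7−7 = 0
LF_A = min(LS_C=16, LS_D=18, LS_F=7, LS_H=18, LS_I=32) = 7; LS_A = 7−4 = 3
Slack_E = LS_E − ES_E = 14 − 7 = 7

7 hours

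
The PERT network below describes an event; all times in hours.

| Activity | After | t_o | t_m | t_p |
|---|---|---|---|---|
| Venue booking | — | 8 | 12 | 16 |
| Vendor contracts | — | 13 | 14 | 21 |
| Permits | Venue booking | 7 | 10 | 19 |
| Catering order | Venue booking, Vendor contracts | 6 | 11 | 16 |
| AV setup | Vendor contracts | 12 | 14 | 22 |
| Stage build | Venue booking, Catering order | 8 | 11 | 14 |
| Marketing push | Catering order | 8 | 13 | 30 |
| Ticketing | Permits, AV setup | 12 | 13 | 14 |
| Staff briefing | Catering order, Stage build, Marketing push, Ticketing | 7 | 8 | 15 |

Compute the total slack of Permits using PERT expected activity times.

te_Venue booking = (8 + 4·12 + 16)/6 = 72/6 = 12
te_Vendor contracts = (13 + 4·14 + 21)/6 = 90/6 = 15
te_Permits = (7 + 4·10 + 19)/6 = 66/6 = 11
te_Catering order = (6 + 4·11 + 16)/6 = 66/6 = 11
te_AV setup = (12 + 4·14 + 22)/6 = 90/6 = 15
te_Stage build = (8 + 4·11 + 14)/6 = 66/6 = 11
te_Marketing push = (8 + 4·13 + 30)/6 = 90/6 = 15
te_Ticketing = (12 + 4·13 + 14)/6 = 78/6 = 13
te_Staff briefing = (7 + 4·8 + 15)/6 = 54/6 = 9

Forward pass:
ES_Venue booking = 0; EF_Venue booking = 12
ES_Vendor contracts = 0; EF_Vendor contracts = 15
ES_Permits = 12; EF_Permits = 12+11 = 23
ES_Catering order = max(EF_Venue booking=12, EF_Vendor contracts=15) = 15; EF_Catering order = 15+11 = 26
ES_AV setup = 15; EF_AV setup = 15+15 = 30
ES_Stage build = max(EF_Venue booking=12, EF_Catering order=26) = 26; EF_Stage build = 26+11 = 37
ES_Marketing push = 26; EF_Marketing push = 26+15 = 41
ES_Ticketing = max(EF_Permits=23, EF_AV setup=30) = 30; EF_Ticketing = 30+13 = 43
ES_Staff briefing = max(EF_Catering order=26, EF_Stage build=37, EF_Marketing push=41, EF_Ticketing=43) = 43; EF_Staff briefing = 43+9 = 52
Expected project duration μ = 52 hours. Critical path: Vendor contracts → AV setup → Ticketing → Staff briefing.

Backward pass:
LF_Staff briefing = 52; LS_Staff briefing = 52−9 = 43
LF_Ticketing = LS_Staff briefing = 43; LS_Ticketing = 43−13 = 30
LF_Marketing push = LS_Staff briefing = 43; LS_Marketing push = 43−15 = 28
LF_Stage build = LS_Staff briefing = 43; LS_Stage build = 43−11 = 32
LF_AV setup = LS_Ticketing = 30; LS_AV setup = 30−15 = 15
LF_Catering order = min(LS_Stage build=32, LS_Marketing push=28, LS_Staff briefing=43) = 28; LS_Catering order = 28−11 = 17
LF_Permits = LS_Ticketing = 30; LS_Permits = 30−11 = 19
LF_Vendor contracts = min(LS_Catering order=17, LS_AV setup=15) = 15; LS_Vendor contracts = 15−15 = 0
LF_Venue booking = min(LS_Permits=19, LS_Catering order=17, LS_Stage build=32) = 17; LS_Venue booking = 17−12 = 5
Slack_Permits = LS_Permits − ES_Permits = 19 − 12 = 7

7 hours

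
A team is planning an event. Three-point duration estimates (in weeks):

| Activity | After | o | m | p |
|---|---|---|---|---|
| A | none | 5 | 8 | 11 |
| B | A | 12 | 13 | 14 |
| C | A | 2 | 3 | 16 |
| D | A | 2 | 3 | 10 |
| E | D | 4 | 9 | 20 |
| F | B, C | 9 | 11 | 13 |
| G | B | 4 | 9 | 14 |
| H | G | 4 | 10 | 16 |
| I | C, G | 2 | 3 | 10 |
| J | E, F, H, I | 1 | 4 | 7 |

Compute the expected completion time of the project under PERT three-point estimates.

te_A = (5 + 4·8 + 11)/6 = 48/6 = 8
te_B = (12 + 4·13 + 14)/6 = 78/6 = 13
te_C = (2 + 4·3 + 16)/6 = 30/6 = 5
te_D = (2 + 4·3 + 10)/6 = 24/6 = 4
te_E = (4 + 4·9 + 20)/6 = 60/6 = 10
te_F = (9 + 4·11 + 13)/6 = 66/6 = 11
te_G = (4 + 4·9 + 14)/6 = 54/6 = 9
te_H = (4 + 4·10 + 16)/6 = 60/6 = 10
te_I = (2 + 4·3 + 10)/6 = 24/6 = 4
te_J = (1 + 4·4 + 7)/6 = 24/6 = 4

Forward pass:
ES_A = 0; EF_A = 8
ES_B = 8; EF_B = 8+13 = 21
ES_C = 8; EF_C = 8+5 = 13
ES_D = 8; EF_D = 8+4 = 12
ES_E = 12; EF_E = 12+10 = 22
ES_F = max(EF_B=21, EF_C=13) = 21; EF_F = 21+11 = 32
ES_G = 21; EF_G = 21+9 = 30
ES_H = 30; EF_H = 30+10 = 40
ES_I = max(EF_C=13, EF_G=30) = 30; EF_I = 30+4 = 34
ES_J = max(EF_E=22, EF_F=32, EF_H=40, EF_I=34) = 40; EF_J = 40+4 = 44
Expected project duration μ = 44 weeks. Critical path: A → B → G → H → J.

44 weeks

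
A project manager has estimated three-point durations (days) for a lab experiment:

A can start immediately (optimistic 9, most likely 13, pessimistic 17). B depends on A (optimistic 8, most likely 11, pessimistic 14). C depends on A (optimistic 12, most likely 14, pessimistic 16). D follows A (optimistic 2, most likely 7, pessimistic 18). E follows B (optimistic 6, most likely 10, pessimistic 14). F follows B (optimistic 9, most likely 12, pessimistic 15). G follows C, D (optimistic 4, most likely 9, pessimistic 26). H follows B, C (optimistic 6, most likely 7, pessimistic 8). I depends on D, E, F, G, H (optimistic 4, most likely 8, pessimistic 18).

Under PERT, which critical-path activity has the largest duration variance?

G

te_A = (9 + 4·13 + 17)/6 = 78/6 = 13; σ²_A = ((17−9)/6)² = 1.778
te_B = (8 + 4·11 + 14)/6 = 66/6 = 11; σ²_B = ((14−8)/6)² = 1.000
te_C = (12 + 4·14 + 16)/6 = 84/6 = 14; σ²_C = ((16−12)/6)² = 0.444
te_D = (2 + 4·7 + 18)/6 = 48/6 = 8; σ²_D = ((18−2)/6)² = 7.111
te_E = (6 + 4·10 + 14)/6 = 60/6 = 10; σ²_E = ((14−6)/6)² = 1.778
te_F = (9 + 4·12 + 15)/6 = 72/6 = 12; σ²_F = ((15−9)/6)² = 1.000
te_G = (4 + 4·9 + 26)/6 = 66/6 = 11; σ²_G = ((26−4)/6)² = 13.444
te_H = (6 + 4·7 + 8)/6 = 42/6 = 7; σ²_H = ((8−6)/6)² = 0.111
te_I = (4 + 4·8 + 18)/6 = 54/6 = 9; σ²_I = ((18−4)/6)² = 5.444

Forward pass:
ES_A = 0; EF_A = 13
ES_B = 13; EF_B = 13+11 = 24
ES_C = 13; EF_C = 13+14 = 27
ES_D = 13; EF_D = 13+8 = 21
ES_E = 24; EF_E = 24+10 = 34
ES_F = 24; EF_F = 24+12 = 36
ES_G = max(EF_C=27, EF_D=21) = 27; EF_G = 27+11 = 38
ES_H = max(EF_B=24, EF_C=27) = 27; EF_H = 27+7 = 34
ES_I = max(EF_D=21, EF_E=34, EF_F=36, EF_G=38, EF_H=34) = 38; EF_I = 38+9 = 47
Expected project duration μ = 47 days. Critical path: A → C → G → I.

Variances on critical path: σ²_A=1.778, σ²_C=0.444, σ²_G=13.444, σ²_I=5.444.
Largest is σ²_G = 13.444.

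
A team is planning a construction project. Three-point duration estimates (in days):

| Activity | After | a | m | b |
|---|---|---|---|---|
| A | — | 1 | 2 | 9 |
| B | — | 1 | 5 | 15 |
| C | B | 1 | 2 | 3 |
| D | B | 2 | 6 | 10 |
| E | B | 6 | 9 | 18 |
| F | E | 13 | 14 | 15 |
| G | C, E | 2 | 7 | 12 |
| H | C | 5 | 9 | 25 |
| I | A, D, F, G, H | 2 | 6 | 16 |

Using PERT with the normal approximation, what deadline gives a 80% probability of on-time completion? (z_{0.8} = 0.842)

te_A = (1 + 4·2 + 9)/6 = 18/6 = 3; σ²_A = ((9−1)/6)² = 1.778
te_B = (1 + 4·5 + 15)/6 = 36/6 = 6; σ²_B = ((15−1)/6)² = 5.444
te_C = (1 + 4·2 + 3)/6 = 12/6 = 2; σ²_C = ((3−1)/6)² = 0.111
te_D = (2 + 4·6 + 10)/6 = 36/6 = 6; σ²_D = ((10−2)/6)² = 1.778
te_E = (6 + 4·9 + 18)/6 = 60/6 = 10; σ²_E = ((18−6)/6)² = 4.000
te_F = (13 + 4·14 + 15)/6 = 84/6 = 14; σ²_F = ((15−13)/6)² = 0.111
te_G = (2 + 4·7 + 12)/6 = 42/6 = 7; σ²_G = ((12−2)/6)² = 2.778
te_H = (5 + 4·9 + 25)/6 = 66/6 = 11; σ²_H = ((25−5)/6)² = 11.111
te_I = (2 + 4·6 + 16)/6 = 42/6 = 7; σ²_I = ((16−2)/6)² = 5.444

Forward pass:
ES_A = 0; EF_A = 3
ES_B = 0; EF_B = 6
ES_C = 6; EF_C = 6+2 = 8
ES_D = 6; EF_D = 6+6 = 12
ES_E = 6; EF_E = 6+10 = 16
ES_F = 16; EF_F = 16+14 = 30
ES_G = max(EF_C=8, EF_E=16) = 16; EF_G = 16+7 = 23
ES_H = 8; EF_H = 8+11 = 19
ES_I = max(EF_A=3, EF_D=12, EF_F=30, EF_G=23, EF_H=19) = 30; EF_I = 30+7 = 37
Expected project duration μ = 37 days. Critical path: B → E → F → I.

Variance along critical path = 5.444 + 4.000 + 0.111 + 5.444 = 15.000; σ = 3.873 days.
D = μ + z·σ = 37 + 0.842·3.873 = 40.3 days

40.3 days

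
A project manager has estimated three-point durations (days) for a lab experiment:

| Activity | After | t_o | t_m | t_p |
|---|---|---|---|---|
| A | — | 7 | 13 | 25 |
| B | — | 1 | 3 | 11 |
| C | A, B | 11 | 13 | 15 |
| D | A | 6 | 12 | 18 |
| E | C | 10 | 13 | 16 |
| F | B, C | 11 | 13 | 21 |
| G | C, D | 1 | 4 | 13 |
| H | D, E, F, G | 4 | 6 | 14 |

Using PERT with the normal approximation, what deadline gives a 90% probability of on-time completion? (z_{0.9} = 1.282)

53.0 days

te_A = (7 + 4·13 + 25)/6 = 84/6 = 14; σ²_A = ((25−7)/6)² = 9.000
te_B = (1 + 4·3 + 11)/6 = 24/6 = 4; σ²_B = ((11−1)/6)² = 2.778
te_C = (11 + 4·13 + 15)/6 = 78/6 = 13; σ²_C = ((15−11)/6)² = 0.444
te_D = (6 + 4·12 + 18)/6 = 72/6 = 12; σ²_D = ((18−6)/6)² = 4.000
te_E = (10 + 4·13 + 16)/6 = 78/6 = 13; σ²_E = ((16−10)/6)² = 1.000
te_F = (11 + 4·13 + 21)/6 = 84/6 = 14; σ²_F = ((21−11)/6)² = 2.778
te_G = (1 + 4·4 + 13)/6 = 30/6 = 5; σ²_G = ((13−1)/6)² = 4.000
te_H = (4 + 4·6 + 14)/6 = 42/6 = 7; σ²_H = ((14−4)/6)² = 2.778

Forward pass:
ES_A = 0; EF_A = 14
ES_B = 0; EF_B = 4
ES_C = max(EF_A=14, EF_B=4) = 14; EF_C = 14+13 = 27
ES_D = 14; EF_D = 14+12 = 26
ES_E = 27; EF_E = 27+13 = 40
ES_F = max(EF_B=4, EF_C=27) = 27; EF_F = 27+14 = 41
ES_G = max(EF_C=27, EF_D=26) = 27; EF_G = 27+5 = 32
ES_H = max(EF_D=26, EF_E=40, EF_F=41, EF_G=32) = 41; EF_H = 41+7 = 48
Expected project duration μ = 48 days. Critical path: A → C → F → H.

Variance along critical path = 9.000 + 0.444 + 2.778 + 2.778 = 15.000; σ = 3.873 days.
D = μ + z·σ = 48 + 1.282·3.873 = 53.0 days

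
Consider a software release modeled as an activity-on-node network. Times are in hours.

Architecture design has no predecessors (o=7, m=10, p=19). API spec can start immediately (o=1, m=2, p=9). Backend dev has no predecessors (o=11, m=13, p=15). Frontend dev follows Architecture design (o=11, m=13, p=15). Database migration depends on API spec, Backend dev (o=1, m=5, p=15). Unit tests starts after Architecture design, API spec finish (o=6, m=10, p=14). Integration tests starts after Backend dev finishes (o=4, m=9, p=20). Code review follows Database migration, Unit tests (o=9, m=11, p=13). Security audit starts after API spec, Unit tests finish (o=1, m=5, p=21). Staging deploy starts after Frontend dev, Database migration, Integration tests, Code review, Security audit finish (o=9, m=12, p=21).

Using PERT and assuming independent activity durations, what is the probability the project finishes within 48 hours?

te_Architecture design = (7 + 4·10 + 19)/6 = 66/6 = 11; σ²_Architecture design = ((19−7)/6)² = 4.000
te_API spec = (1 + 4·2 + 9)/6 = 18/6 = 3; σ²_API spec = ((9−1)/6)² = 1.778
te_Backend dev = (11 + 4·13 + 15)/6 = 78/6 = 13; σ²_Backend dev = ((15−11)/6)² = 0.444
te_Frontend dev = (11 + 4·13 + 15)/6 = 78/6 = 13; σ²_Frontend dev = ((15−11)/6)² = 0.444
te_Database migration = (1 + 4·5 + 15)/6 = 36/6 = 6; σ²_Database migration = ((15−1)/6)² = 5.444
te_Unit tests = (6 + 4·10 + 14)/6 = 60/6 = 10; σ²_Unit tests = ((14−6)/6)² = 1.778
te_Integration tests = (4 + 4·9 + 20)/6 = 60/6 = 10; σ²_Integration tests = ((20−4)/6)² = 7.111
te_Code review = (9 + 4·11 + 13)/6 = 66/6 = 11; σ²_Code review = ((13−9)/6)² = 0.444
te_Security audit = (1 + 4·5 + 21)/6 = 42/6 = 7; σ²_Security audit = ((21−1)/6)² = 11.111
te_Staging deploy = (9 + 4·12 + 21)/6 = 78/6 = 13; σ²_Staging deploy = ((21−9)/6)² = 4.000

Forward pass:
ES_Architecture design = 0; EF_Architecture design = 11
ES_API spec = 0; EF_API spec = 3
ES_Backend dev = 0; EF_Backend dev = 13
ES_Frontend dev = 11; EF_Frontend dev = 11+13 = 24
ES_Database migration = max(EF_API spec=3, EF_Backend dev=13) = 13; EF_Database migration = 13+6 = 19
ES_Unit tests = max(EF_Architecture design=11, EF_API spec=3) = 11; EF_Unit tests = 11+10 = 21
ES_Integration tests = 13; EF_Integration tests = 13+10 = 23
ES_Code review = max(EF_Database migration=19, EF_Unit tests=21) = 21; EF_Code review = 21+11 = 32
ES_Security audit = max(EF_API spec=3, EF_Unit tests=21) = 21; EF_Security audit = 21+7 = 28
ES_Staging deploy = max(EF_Frontend dev=24, EF_Database migration=19, EF_Integration tests=23, EF_Code review=32, EF_Security audit=28) = 32; EF_Staging deploy = 32+13 = 45
Expected project duration μ = 45 hours. Critical path: Architecture design → Unit tests → Code review → Staging deploy.

Variance along critical path = 4.000 + 1.778 + 0.444 + 4.000 = 10.222; σ = √10.222 = 3.197 hours.
Z = (48 − 45) / 3.197 = 0.938
P(T ≤ 48) = Φ(0.938) ≈ 0.826

0.826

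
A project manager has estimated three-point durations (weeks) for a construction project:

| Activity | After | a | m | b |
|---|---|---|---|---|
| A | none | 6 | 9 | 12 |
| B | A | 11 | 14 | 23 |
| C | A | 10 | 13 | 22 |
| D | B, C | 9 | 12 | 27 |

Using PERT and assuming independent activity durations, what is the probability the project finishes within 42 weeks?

0.857

te_A = (6 + 4·9 + 12)/6 = 54/6 = 9; σ²_A = ((12−6)/6)² = 1.000
te_B = (11 + 4·14 + 23)/6 = 90/6 = 15; σ²_B = ((23−11)/6)² = 4.000
te_C = (10 + 4·13 + 22)/6 = 84/6 = 14; σ²_C = ((22−10)/6)² = 4.000
te_D = (9 + 4·12 + 27)/6 = 84/6 = 14; σ²_D = ((27−9)/6)² = 9.000

Forward pass:
ES_A = 0; EF_A = 9
ES_B = 9; EF_B = 9+15 = 24
ES_C = 9; EF_C = 9+14 = 23
ES_D = max(EF_B=24, EF_C=23) = 24; EF_D = 24+14 = 38
Expected project duration μ = 38 weeks. Critical path: A → B → D.

Variance along critical path = 1.000 + 4.000 + 9.000 = 14.000; σ = √14.000 = 3.742 weeks.
Z = (42 − 38) / 3.742 = 1.069
P(T ≤ 42) = Φ(1.069) ≈ 0.857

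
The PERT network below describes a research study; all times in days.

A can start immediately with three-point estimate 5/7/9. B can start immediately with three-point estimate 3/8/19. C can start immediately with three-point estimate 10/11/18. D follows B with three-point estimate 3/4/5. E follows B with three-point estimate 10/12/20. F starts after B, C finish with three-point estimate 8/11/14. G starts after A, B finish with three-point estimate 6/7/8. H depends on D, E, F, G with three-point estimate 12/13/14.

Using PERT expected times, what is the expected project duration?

36 days

te_A = (5 + 4·7 + 9)/6 = 42/6 = 7
te_B = (3 + 4·8 + 19)/6 = 54/6 = 9
te_C = (10 + 4·11 + 18)/6 = 72/6 = 12
te_D = (3 + 4·4 + 5)/6 = 24/6 = 4
te_E = (10 + 4·12 + 20)/6 = 78/6 = 13
te_F = (8 + 4·11 + 14)/6 = 66/6 = 11
te_G = (6 + 4·7 + 8)/6 = 42/6 = 7
te_H = (12 + 4·13 + 14)/6 = 78/6 = 13

Forward pass:
ES_A = 0; EF_A = 7
ES_B = 0; EF_B = 9
ES_C = 0; EF_C = 12
ES_D = 9; EF_D = 9+4 = 13
ES_E = 9; EF_E = 9+13 = 22
ES_F = max(EF_B=9, EF_C=12) = 12; EF_F = 12+11 = 23
ES_G = max(EF_A=7, EF_B=9) = 9; EF_G = 9+7 = 16
ES_H = max(EF_D=13, EF_E=22, EF_F=23, EF_G=16) = 23; EF_H = 23+13 = 36
Expected project duration μ = 36 days. Critical path: C → F → H.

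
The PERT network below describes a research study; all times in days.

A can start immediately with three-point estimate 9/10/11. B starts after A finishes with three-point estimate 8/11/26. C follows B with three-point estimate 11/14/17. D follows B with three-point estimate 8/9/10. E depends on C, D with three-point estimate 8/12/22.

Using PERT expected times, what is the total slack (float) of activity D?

te_A = (9 + 4·10 + 11)/6 = 60/6 = 10
te_B = (8 + 4·11 + 26)/6 = 78/6 = 13
te_C = (11 + 4·14 + 17)/6 = 84/6 = 14
te_D = (8 + 4·9 + 10)/6 = 54/6 = 9
te_E = (8 + 4·12 + 22)/6 = 78/6 = 13

Forward pass:
ES_A = 0; EF_A = 10
ES_B = 10; EF_B = 10+13 = 23
ES_C = 23; EF_C = 23+14 = 37
ES_D = 23; EF_D = 23+9 = 32
ES_E = max(EF_C=37, EF_D=32) = 37; EF_E = 37+13 = 50
Expected project duration μ = 50 days. Critical path: A → B → C → E.

Backward pass:
LF_E = 50; LS_E = 50−13 = 37
LF_D = LS_E = 37; LS_D = 37−9 = 28
LF_C = LS_E = 37; LS_C = 37−14 = 23
LF_B = min(LS_C=23, LS_D=28) = 23; LS_B = 23−13 = 10
LF_A = LS_B = 10; LS_A = 10−10 = 0
Slack_D = LS_D − ES_D = 28 − 23 = 5

5 days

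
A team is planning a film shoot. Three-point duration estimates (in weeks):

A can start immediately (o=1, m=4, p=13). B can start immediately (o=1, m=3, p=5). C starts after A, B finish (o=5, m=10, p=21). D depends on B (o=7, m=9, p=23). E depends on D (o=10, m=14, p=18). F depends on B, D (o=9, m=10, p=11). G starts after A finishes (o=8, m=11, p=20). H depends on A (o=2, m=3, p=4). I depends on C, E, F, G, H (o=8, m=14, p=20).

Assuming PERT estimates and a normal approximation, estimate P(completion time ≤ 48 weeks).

te_A = (1 + 4·4 + 13)/6 = 30/6 = 5; σ²_A = ((13−1)/6)² = 4.000
te_B = (1 + 4·3 + 5)/6 = 18/6 = 3; σ²_B = ((5−1)/6)² = 0.444
te_C = (5 + 4·10 + 21)/6 = 66/6 = 11; σ²_C = ((21−5)/6)² = 7.111
te_D = (7 + 4·9 + 23)/6 = 66/6 = 11; σ²_D = ((23−7)/6)² = 7.111
te_E = (10 + 4·14 + 18)/6 = 84/6 = 14; σ²_E = ((18−10)/6)² = 1.778
te_F = (9 + 4·10 + 11)/6 = 60/6 = 10; σ²_F = ((11−9)/6)² = 0.111
te_G = (8 + 4·11 + 20)/6 = 72/6 = 12; σ²_G = ((20−8)/6)² = 4.000
te_H = (2 + 4·3 + 4)/6 = 18/6 = 3; σ²_H = ((4−2)/6)² = 0.111
te_I = (8 + 4·14 + 20)/6 = 84/6 = 14; σ²_I = ((20−8)/6)² = 4.000

Forward pass:
ES_A = 0; EF_A = 5
ES_B = 0; EF_B = 3
ES_C = max(EF_A=5, EF_B=3) = 5; EF_C = 5+11 = 16
ES_D = 3; EF_D = 3+11 = 14
ES_E = 14; EF_E = 14+14 = 28
ES_F = max(EF_B=3, EF_D=14) = 14; EF_F = 14+10 = 24
ES_G = 5; EF_G = 5+12 = 17
ES_H = 5; EF_H = 5+3 = 8
ES_I = max(EF_C=16, EF_E=28, EF_F=24, EF_G=17, EF_H=8) = 28; EF_I = 28+14 = 42
Expected project duration μ = 42 weeks. Critical path: B → D → E → I.

Variance along critical path = 0.444 + 7.111 + 1.778 + 4.000 = 13.333; σ = √13.333 = 3.651 weeks.
Z = (48 − 42) / 3.651 = 1.643
P(T ≤ 48) = Φ(1.643) ≈ 0.950

0.950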